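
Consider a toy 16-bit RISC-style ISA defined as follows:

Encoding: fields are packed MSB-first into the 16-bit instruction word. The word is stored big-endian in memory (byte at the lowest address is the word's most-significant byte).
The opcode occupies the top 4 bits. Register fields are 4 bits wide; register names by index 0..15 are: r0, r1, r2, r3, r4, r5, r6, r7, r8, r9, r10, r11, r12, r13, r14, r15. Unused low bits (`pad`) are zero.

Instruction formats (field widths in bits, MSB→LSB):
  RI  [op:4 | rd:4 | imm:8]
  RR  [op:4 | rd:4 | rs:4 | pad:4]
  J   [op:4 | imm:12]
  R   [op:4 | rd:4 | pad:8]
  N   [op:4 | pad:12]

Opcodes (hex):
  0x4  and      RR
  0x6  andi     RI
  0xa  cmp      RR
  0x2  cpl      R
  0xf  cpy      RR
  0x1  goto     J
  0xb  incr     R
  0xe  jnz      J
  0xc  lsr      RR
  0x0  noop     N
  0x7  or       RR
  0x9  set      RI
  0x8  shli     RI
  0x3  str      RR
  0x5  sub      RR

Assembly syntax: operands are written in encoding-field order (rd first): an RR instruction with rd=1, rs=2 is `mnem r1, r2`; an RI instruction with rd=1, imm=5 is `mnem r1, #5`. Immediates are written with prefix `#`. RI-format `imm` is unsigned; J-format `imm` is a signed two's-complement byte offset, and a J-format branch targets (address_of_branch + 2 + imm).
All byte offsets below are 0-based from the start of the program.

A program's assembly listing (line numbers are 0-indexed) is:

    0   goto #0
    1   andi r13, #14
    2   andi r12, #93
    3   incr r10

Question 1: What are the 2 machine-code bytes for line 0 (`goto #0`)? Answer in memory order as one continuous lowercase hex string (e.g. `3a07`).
1000

0. goto fields op=0x1:4|imm=0:12 → word 1000h → 10 00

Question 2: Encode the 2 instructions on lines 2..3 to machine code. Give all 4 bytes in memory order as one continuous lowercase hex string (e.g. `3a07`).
line 2 (andi): pack op=0x6:4|rd=12:4|imm=93:8 = 0x6c5d; big→ 6c 5d
line 3 (incr): pack op=0xb:4|rd=10:4|pad=0:8 = 0xba00; big→ ba 00

6c5dba00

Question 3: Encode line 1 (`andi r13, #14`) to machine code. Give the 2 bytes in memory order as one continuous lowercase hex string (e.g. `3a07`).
6d0e

line 1 (andi): pack op=0x6:4|rd=13:4|imm=14:8 = 0x6d0e; big→ 6d 0e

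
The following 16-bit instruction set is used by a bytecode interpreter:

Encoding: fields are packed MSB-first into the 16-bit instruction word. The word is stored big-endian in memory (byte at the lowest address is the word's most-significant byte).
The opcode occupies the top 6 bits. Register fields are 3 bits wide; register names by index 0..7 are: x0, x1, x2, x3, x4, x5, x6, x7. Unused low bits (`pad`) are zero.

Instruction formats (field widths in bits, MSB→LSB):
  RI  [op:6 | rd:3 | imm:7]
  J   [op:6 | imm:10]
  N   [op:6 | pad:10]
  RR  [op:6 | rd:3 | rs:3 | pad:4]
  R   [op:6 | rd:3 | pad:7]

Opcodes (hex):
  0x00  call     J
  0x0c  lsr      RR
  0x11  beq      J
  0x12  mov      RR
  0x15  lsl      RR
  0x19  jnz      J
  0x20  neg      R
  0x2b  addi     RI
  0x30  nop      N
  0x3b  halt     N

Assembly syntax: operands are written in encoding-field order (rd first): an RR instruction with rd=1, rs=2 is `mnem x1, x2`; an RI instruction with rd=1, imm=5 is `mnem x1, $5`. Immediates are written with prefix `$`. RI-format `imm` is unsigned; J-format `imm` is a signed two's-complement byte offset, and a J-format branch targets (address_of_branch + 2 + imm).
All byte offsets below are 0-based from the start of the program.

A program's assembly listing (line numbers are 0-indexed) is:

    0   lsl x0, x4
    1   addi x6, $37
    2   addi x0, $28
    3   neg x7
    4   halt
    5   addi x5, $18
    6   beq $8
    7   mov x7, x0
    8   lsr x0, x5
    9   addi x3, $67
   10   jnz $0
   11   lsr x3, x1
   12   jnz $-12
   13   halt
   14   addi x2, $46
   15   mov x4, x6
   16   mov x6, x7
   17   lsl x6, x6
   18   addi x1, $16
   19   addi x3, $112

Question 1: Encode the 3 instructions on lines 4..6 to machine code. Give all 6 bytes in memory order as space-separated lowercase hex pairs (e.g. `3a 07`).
ec 00 ae 92 44 08

L4: halt op=0x3b:6|pad=0:10 ⇒ 0xec00 ⇒ big ec 00
L5: addi op=0x2b:6|rd=5:3|imm=18:7 ⇒ 0xae92 ⇒ big ae 92
L6: beq op=0x11:6|imm=8:10 ⇒ 0x4408 ⇒ big 44 08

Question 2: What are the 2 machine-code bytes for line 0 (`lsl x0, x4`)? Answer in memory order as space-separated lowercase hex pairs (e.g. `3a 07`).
0. lsl fields op=0x15:6|rd=0:3|rs=4:3|pad=0:4 → word 5440h → 54 40

54 40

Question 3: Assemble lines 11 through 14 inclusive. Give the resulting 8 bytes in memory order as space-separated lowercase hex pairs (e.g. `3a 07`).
line 11 (lsr): pack op=0xc:6|rd=3:3|rs=1:3|pad=0:4 = 0x3190; big→ 31 90
line 12 (jnz): pack op=0x19:6|imm=-12:10 = 0x67f4; big→ 67 f4
line 13 (halt): pack op=0x3b:6|pad=0:10 = 0xec00; big→ ec 00
line 14 (addi): pack op=0x2b:6|rd=2:3|imm=46:7 = 0xad2e; big→ ad 2e

31 90 67 f4 ec 00 ad 2e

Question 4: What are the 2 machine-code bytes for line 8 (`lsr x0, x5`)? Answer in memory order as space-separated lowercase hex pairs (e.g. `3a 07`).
30 50

line 8 (lsr): pack op=0xc:6|rd=0:3|rs=5:3|pad=0:4 = 0x3050; big→ 30 50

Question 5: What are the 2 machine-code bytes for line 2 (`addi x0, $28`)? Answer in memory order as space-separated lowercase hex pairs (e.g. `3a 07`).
2. addi fields op=0x2b:6|rd=0:3|imm=28:7 → word ac1ch → ac 1c

ac 1c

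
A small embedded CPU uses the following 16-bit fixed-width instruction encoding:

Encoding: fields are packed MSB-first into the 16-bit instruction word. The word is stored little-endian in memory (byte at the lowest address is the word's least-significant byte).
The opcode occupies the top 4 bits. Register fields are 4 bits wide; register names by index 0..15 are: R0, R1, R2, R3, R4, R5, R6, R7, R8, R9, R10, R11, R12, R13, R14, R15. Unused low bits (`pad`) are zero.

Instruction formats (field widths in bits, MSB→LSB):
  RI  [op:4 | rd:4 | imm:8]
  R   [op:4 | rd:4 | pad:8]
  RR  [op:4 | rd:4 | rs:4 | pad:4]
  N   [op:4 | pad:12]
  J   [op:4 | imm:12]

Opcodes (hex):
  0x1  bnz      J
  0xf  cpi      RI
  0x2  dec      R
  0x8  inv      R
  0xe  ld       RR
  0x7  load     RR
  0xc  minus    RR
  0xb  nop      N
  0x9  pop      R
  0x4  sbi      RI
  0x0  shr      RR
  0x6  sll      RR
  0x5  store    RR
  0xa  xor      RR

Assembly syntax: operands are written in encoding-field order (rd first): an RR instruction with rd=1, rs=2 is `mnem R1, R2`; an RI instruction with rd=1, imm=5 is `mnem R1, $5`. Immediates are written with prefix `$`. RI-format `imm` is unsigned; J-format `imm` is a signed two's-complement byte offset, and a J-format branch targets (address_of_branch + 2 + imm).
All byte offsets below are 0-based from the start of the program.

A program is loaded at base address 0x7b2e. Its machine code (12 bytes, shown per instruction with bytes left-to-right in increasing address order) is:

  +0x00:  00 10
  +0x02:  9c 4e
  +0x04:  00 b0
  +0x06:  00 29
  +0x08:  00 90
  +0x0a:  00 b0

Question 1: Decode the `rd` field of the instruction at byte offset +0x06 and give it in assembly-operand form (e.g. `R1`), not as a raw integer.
off 0x06: read 00 29 as little → 0x2900
  top 4b → 0x2 → dec [R]
  rd@[11:8]=0x9 ⇒ R9

R9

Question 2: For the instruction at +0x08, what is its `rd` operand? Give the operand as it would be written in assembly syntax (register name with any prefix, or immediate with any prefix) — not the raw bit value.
[08] 00 90 → 0x9000
  opcode bits[15:12]=0x9: pop/R
  rd@[11:8]=0x0 ⇒ R0

R0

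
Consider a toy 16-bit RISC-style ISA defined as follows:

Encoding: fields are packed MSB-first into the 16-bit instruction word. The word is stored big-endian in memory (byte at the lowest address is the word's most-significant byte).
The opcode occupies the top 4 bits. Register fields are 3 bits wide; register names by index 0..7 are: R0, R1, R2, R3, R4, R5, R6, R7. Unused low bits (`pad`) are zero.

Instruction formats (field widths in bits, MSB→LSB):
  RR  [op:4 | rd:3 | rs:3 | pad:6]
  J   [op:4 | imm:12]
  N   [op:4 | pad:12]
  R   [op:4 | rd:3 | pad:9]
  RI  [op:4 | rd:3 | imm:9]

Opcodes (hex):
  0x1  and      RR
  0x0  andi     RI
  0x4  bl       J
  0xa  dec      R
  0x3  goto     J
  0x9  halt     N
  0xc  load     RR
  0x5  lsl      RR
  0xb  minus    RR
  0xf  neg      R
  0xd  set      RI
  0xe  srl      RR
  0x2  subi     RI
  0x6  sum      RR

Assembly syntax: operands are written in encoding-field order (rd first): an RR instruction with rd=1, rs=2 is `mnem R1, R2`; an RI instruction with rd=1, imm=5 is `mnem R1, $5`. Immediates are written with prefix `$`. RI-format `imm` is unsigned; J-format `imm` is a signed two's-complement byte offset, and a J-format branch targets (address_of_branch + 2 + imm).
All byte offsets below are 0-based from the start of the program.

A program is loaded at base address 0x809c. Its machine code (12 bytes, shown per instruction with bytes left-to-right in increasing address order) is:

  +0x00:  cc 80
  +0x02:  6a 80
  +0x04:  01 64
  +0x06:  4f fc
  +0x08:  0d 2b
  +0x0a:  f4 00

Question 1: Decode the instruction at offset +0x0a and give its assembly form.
@+0a  big-endian(f4 00) = 0xf400
  opcode bits[15:12]=0xf: neg/R
  [11:9] rd=2 = R2

neg R2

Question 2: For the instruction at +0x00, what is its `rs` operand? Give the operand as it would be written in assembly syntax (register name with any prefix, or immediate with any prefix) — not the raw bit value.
@+00  big-endian(cc 80) = 0xcc80
  opcode bits[15:12]=0xc: load/RR
  rd@[11:9]=0x6 ⇒ R6
  rs@[8:6]=0x2 ⇒ R2

R2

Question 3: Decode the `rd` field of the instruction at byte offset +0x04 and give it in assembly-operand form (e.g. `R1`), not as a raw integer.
R0

[04] 01 64 → 0x0164
  top 4b → 0x0 → andi [RI]
  rd@[11:9]=0x0 ⇒ R0
  imm@[8:0]=0x164 ⇒ $356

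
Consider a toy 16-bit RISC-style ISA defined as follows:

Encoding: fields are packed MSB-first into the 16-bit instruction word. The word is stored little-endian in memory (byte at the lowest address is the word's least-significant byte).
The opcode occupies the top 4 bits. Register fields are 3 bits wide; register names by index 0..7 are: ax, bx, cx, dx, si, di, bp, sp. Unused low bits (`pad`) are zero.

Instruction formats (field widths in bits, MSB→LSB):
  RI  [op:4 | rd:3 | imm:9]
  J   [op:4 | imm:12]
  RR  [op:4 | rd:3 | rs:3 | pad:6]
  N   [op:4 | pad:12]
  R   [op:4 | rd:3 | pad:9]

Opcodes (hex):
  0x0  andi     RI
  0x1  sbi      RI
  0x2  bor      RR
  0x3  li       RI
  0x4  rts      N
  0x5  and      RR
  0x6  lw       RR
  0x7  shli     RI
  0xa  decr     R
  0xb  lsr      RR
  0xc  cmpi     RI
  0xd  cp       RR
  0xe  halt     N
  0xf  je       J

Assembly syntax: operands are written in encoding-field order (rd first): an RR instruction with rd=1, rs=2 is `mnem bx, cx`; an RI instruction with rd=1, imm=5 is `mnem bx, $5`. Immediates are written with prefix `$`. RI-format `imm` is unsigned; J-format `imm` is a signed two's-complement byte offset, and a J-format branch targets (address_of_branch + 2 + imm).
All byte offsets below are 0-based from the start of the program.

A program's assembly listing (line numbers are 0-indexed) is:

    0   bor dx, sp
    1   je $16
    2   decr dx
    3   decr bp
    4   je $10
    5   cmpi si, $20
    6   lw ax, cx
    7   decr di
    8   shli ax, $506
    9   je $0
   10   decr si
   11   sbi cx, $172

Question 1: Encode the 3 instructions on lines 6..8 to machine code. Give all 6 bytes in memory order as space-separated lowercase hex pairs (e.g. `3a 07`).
6. lw fields op=0x6:4|rd=0:3|rs=2:3|pad=0:6 → word 6080h → 80 60
7. decr fields op=0xa:4|rd=5:3|pad=0:9 → word aa00h → 00 aa
8. shli fields op=0x7:4|rd=0:3|imm=506:9 → word 71fah → fa 71

80 60 00 aa fa 71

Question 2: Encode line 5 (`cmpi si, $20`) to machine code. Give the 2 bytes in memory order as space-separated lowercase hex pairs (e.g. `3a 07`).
14 c8

5. cmpi fields op=0xc:4|rd=4:3|imm=20:9 → word c814h → 14 c8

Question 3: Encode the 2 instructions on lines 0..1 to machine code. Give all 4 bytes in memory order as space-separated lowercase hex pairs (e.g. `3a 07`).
c0 27 10 f0

L0: bor op=0x2:4|rd=3:3|rs=7:3|pad=0:6 ⇒ 0x27c0 ⇒ little c0 27
L1: je op=0xf:4|imm=16:12 ⇒ 0xf010 ⇒ little 10 f0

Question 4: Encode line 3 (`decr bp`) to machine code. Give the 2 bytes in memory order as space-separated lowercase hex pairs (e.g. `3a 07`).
00 ac

3. decr fields op=0xa:4|rd=6:3|pad=0:9 → word ac00h → 00 ac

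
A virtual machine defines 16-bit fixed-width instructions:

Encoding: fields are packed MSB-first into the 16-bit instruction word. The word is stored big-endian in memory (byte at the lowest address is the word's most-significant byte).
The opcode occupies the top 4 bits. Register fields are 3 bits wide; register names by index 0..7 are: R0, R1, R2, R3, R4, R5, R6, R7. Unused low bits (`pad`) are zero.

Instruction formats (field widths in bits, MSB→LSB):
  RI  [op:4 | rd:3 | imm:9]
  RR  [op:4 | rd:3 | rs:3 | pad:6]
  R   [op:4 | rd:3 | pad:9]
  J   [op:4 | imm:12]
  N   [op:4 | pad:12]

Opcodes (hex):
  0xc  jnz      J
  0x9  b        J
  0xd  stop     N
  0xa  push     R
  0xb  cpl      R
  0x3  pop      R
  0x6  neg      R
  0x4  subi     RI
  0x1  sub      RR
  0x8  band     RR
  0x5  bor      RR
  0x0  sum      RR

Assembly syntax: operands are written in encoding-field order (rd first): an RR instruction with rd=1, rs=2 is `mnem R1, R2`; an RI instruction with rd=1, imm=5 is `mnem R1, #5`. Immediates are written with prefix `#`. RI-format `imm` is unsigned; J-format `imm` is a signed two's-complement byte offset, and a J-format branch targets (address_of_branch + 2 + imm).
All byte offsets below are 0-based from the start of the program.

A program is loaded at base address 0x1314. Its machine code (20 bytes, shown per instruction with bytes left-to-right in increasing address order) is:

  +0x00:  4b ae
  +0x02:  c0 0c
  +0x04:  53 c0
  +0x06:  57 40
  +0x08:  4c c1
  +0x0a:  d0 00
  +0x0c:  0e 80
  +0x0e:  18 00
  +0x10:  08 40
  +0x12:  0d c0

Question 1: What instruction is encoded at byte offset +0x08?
subi R6, #193

off 0x08: read 4c c1 as big → 0x4cc1
  top 4b → 0x4 → subi [RI]
  [11:9] rd=6 = R6
  [8:0] imm=193 = #193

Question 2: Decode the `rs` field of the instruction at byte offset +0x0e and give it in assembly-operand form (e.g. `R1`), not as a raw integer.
R0

off 0x0e: read 18 00 as big → 0x1800
  opcode bits[15:12]=0x1: sub/RR
  [11:9] rd=4 = R4
  [8:6] rs=0 = R0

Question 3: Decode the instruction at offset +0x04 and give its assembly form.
bor R1, R7

[04] 53 c0 → 0x53c0
  top 4b → 0x5 → bor [RR]
  rd@[11:9]=0x1 ⇒ R1
  rs@[8:6]=0x7 ⇒ R7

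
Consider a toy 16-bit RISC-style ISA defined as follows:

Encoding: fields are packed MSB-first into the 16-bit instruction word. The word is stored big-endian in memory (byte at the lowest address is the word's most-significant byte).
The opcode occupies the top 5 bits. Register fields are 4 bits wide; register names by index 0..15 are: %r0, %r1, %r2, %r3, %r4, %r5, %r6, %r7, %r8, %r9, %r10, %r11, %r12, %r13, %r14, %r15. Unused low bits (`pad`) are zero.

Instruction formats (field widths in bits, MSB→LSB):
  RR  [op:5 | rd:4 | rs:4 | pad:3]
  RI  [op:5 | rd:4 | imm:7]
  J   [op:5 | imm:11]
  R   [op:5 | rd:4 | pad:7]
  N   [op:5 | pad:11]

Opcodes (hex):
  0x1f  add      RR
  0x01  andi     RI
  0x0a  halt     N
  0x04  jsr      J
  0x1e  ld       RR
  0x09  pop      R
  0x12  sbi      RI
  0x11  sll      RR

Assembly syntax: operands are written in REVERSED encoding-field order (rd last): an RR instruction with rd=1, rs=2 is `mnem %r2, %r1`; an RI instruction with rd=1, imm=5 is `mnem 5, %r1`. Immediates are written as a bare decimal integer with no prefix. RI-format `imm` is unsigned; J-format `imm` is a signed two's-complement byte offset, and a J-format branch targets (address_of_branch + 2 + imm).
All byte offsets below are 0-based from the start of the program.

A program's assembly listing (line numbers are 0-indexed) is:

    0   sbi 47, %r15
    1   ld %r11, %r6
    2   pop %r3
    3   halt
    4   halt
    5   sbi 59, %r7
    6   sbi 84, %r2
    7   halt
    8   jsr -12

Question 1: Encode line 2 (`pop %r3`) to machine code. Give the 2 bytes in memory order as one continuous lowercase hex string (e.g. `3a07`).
line 2 (pop): pack op=0x9:5|rd=3:4|pad=0:7 = 0x4980; big→ 49 80

4980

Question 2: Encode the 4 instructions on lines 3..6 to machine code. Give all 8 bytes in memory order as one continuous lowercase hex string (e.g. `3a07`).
line 3 (halt): pack op=0xa:5|pad=0:11 = 0x5000; big→ 50 00
line 4 (halt): pack op=0xa:5|pad=0:11 = 0x5000; big→ 50 00
line 5 (sbi): pack op=0x12:5|rd=7:4|imm=59:7 = 0x93bb; big→ 93 bb
line 6 (sbi): pack op=0x12:5|rd=2:4|imm=84:7 = 0x9154; big→ 91 54

5000500093bb9154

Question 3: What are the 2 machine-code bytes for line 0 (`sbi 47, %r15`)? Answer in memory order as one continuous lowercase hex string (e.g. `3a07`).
97af

line 0 (sbi): pack op=0x12:5|rd=15:4|imm=47:7 = 0x97af; big→ 97 af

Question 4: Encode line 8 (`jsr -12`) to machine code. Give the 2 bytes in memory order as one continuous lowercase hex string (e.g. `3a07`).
line 8 (jsr): pack op=0x4:5|imm=-12:11 = 0x27f4; big→ 27 f4

27f4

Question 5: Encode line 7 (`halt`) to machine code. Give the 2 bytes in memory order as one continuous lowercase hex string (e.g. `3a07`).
7. halt fields op=0xa:5|pad=0:11 → word 5000h → 50 00

5000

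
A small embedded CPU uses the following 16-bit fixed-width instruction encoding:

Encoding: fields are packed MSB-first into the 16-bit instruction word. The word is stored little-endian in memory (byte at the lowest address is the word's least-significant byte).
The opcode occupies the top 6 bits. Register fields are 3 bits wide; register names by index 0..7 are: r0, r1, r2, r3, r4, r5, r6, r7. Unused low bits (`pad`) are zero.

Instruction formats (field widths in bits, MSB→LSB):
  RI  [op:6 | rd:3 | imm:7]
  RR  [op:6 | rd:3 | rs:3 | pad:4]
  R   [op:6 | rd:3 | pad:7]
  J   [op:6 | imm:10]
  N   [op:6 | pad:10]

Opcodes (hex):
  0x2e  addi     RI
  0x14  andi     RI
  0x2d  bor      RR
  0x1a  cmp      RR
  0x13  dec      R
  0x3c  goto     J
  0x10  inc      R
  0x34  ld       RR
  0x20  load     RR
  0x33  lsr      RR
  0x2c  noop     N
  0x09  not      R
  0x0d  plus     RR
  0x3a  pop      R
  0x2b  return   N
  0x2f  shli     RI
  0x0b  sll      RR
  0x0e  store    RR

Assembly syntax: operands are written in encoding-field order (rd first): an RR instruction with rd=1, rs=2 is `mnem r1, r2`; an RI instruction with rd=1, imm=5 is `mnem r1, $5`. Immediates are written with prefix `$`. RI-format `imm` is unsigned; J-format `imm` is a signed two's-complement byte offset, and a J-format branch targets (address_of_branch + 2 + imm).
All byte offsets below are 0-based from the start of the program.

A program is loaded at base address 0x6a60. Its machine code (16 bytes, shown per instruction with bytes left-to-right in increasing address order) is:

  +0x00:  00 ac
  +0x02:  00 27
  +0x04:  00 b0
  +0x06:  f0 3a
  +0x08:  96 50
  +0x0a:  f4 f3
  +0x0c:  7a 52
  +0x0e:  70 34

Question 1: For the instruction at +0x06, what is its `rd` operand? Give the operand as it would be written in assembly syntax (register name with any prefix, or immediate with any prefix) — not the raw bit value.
r5

off 0x06: read f0 3a as little → 0x3af0
  opcode bits[15:10]=0xe: store/RR
  rd: (w>>7)&0x7=0x5 → r5
  rs: (w>>4)&0x7=0x7 → r7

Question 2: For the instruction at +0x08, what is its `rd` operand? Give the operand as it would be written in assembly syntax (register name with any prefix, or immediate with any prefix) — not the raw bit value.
off 0x08: read 96 50 as little → 0x5096
  opcode bits[15:10]=0x14: andi/RI
  rd@[9:7]=0x1 ⇒ r1
  imm@[6:0]=0x16 ⇒ $22

r1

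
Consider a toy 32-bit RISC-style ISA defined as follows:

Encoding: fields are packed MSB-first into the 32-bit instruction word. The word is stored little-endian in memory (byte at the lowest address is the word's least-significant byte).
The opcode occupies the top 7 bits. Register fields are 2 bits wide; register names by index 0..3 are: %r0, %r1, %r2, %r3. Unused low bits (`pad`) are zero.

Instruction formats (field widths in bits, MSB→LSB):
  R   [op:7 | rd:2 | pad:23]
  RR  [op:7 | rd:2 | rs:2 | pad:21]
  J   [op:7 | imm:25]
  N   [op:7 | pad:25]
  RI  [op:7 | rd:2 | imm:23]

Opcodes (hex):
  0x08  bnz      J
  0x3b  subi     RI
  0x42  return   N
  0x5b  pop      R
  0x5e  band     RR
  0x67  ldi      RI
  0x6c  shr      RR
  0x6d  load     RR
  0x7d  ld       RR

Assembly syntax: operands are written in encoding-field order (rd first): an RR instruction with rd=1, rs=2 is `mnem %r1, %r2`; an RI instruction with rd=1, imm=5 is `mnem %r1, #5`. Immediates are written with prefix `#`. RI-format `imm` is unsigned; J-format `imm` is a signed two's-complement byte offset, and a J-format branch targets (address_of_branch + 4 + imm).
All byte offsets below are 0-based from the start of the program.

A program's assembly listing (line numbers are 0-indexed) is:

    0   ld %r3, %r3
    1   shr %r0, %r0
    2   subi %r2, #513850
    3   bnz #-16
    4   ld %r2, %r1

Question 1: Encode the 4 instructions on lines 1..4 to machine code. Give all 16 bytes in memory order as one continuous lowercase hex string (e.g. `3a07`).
000000d83ad70777f0ffff11000020fb

L1: shr op=0x6c:7|rd=0:2|rs=0:2|pad=0:21 ⇒ 0xd8000000 ⇒ little 00 00 00 d8
L2: subi op=0x3b:7|rd=2:2|imm=513850:23 ⇒ 0x7707d73a ⇒ little 3a d7 07 77
L3: bnz op=0x8:7|imm=-16:25 ⇒ 0x11fffff0 ⇒ little f0 ff ff 11
L4: ld op=0x7d:7|rd=2:2|rs=1:2|pad=0:21 ⇒ 0xfb200000 ⇒ little 00 00 20 fb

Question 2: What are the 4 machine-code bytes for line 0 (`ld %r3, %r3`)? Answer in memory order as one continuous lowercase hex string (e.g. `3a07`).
L0: ld op=0x7d:7|rd=3:2|rs=3:2|pad=0:21 ⇒ 0xfbe00000 ⇒ little 00 00 e0 fb

0000e0fb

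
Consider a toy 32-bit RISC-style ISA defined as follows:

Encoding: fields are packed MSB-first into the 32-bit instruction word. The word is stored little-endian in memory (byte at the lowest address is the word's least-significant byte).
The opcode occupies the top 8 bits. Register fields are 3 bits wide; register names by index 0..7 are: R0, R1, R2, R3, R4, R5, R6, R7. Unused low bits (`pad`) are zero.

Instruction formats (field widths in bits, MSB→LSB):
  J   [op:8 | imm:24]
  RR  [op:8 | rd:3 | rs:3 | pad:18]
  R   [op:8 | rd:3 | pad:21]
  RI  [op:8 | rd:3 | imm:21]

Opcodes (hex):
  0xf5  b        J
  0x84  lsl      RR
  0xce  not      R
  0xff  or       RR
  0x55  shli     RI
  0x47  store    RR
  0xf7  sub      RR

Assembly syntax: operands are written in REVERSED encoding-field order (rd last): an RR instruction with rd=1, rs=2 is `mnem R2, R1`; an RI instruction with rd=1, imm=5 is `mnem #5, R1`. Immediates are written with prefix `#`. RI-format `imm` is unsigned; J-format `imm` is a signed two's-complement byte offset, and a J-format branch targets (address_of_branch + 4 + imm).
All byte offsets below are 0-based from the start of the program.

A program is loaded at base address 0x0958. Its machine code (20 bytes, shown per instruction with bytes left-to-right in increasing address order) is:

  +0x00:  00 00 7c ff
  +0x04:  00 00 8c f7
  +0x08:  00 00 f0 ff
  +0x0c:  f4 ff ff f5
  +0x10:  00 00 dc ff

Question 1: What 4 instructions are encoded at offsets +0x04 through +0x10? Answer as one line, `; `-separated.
+0x04: 00 00 8c f7 ⇒ word 0xf78c0000 (little)
  op=0xf78c0000>>24=0xf7 ⇒ sub (RR)
  [23:21] rd=4 = R4
  [20:18] rs=3 = R3
+0x08: 00 00 f0 ff ⇒ word 0xfff00000 (little)
  op=0xfff00000>>24=0xff ⇒ or (RR)
  [23:21] rd=7 = R7
  [20:18] rs=4 = R4
+0x0c: f4 ff ff f5 ⇒ word 0xf5fffff4 (little)
  op=0xf5fffff4>>24=0xf5 ⇒ b (J)
  [23:0] imm=16777204 (s24→-12) = #-12
+0x10: 00 00 dc ff ⇒ word 0xffdc0000 (little)
  op=0xffdc0000>>24=0xff ⇒ or (RR)
  [23:21] rd=6 = R6
  [20:18] rs=7 = R7

sub R3, R4; or R4, R7; b #-12; or R7, R6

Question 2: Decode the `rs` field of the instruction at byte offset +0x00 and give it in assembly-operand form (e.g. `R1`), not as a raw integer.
+0x00: 00 00 7c ff ⇒ word 0xff7c0000 (little)
  opcode bits[31:24]=0xff: or/RR
  rd: (w>>21)&0x7=0x3 → R3
  rs: (w>>18)&0x7=0x7 → R7

R7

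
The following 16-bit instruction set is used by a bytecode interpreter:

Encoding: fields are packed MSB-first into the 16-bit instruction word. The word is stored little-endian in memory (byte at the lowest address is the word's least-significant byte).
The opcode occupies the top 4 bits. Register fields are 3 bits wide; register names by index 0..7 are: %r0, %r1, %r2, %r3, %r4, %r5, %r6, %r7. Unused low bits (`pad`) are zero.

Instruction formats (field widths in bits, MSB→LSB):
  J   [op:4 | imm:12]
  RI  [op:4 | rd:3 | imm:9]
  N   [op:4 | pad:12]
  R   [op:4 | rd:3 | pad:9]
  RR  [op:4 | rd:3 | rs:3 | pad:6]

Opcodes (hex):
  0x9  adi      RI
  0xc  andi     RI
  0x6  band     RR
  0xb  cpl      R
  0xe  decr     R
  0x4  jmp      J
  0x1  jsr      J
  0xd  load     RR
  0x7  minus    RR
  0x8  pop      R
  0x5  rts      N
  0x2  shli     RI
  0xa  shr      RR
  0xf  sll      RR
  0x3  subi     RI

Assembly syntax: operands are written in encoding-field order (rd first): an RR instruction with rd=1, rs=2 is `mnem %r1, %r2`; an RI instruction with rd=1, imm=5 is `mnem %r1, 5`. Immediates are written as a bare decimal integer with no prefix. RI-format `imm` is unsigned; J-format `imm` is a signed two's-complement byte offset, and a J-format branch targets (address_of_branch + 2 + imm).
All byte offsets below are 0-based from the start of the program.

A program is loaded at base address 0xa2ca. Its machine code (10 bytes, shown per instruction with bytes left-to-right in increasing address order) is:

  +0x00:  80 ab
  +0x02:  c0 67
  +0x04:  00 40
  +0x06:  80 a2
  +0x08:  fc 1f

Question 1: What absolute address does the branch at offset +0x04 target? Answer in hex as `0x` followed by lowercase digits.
[04] 00 40 → 0x4000
  top 4b → 0x4 → jmp [J]
  imm@[11:0]=0x0 ⇒ 0
  target = base 0xa2ca + off 0x04 + 2 + imm 0 = 0xa2d0

0xa2d0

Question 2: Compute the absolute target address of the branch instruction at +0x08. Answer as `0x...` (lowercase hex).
+0x08: fc 1f ⇒ word 0x1ffc (little)
  opcode bits[15:12]=0x1: jsr/J
  imm: (w>>0)&0xfff=0xffc (s12→-4) → -4
  target = base 0xa2ca + off 0x08 + 2 + imm -4 = 0xa2d0

0xa2d0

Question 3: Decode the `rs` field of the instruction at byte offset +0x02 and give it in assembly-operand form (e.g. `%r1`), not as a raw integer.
off 0x02: read c0 67 as little → 0x67c0
  op=0x67c0>>12=0x6 ⇒ band (RR)
  rd@[11:9]=0x3 ⇒ %r3
  rs@[8:6]=0x7 ⇒ %r7

%r7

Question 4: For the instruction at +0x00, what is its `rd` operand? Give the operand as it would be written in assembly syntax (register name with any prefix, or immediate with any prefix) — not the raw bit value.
off 0x00: read 80 ab as little → 0xab80
  opcode bits[15:12]=0xa: shr/RR
  rd@[11:9]=0x5 ⇒ %r5
  rs@[8:6]=0x6 ⇒ %r6

%r5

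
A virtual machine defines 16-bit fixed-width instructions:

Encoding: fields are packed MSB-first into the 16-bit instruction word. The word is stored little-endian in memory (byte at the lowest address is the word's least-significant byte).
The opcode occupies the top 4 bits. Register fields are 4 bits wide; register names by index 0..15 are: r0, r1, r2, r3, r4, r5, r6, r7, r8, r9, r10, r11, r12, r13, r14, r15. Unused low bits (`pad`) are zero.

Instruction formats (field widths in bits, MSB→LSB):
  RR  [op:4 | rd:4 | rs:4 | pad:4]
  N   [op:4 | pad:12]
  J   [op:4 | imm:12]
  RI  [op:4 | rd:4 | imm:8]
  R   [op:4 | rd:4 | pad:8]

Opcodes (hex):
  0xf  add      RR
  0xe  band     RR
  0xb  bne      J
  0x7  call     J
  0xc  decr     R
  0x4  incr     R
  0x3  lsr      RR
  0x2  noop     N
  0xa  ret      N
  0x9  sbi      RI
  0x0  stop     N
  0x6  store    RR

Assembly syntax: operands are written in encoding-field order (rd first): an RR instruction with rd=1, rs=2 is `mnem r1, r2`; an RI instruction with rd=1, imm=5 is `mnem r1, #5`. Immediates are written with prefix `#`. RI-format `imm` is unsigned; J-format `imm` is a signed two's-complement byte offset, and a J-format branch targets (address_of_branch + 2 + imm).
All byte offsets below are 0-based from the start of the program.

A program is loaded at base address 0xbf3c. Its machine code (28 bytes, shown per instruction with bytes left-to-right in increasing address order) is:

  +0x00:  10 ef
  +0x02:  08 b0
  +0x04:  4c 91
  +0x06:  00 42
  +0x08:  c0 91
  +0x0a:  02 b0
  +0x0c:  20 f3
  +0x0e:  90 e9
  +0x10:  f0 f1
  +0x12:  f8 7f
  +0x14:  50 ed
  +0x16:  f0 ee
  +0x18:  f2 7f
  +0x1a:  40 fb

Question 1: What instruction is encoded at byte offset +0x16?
band r14, r15

@+16  little-endian(f0 ee) = 0xeef0
  opcode bits[15:12]=0xe: band/RR
  rd: (w>>8)&0xf=0xe → r14
  rs: (w>>4)&0xf=0xf → r15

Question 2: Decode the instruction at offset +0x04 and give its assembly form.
sbi r1, #76

[04] 4c 91 → 0x914c
  opcode bits[15:12]=0x9: sbi/RI
  rd@[11:8]=0x1 ⇒ r1
  imm@[7:0]=0x4c ⇒ #76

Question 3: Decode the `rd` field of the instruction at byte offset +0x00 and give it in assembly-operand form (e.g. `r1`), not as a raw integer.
+0x00: 10 ef ⇒ word 0xef10 (little)
  top 4b → 0xe → band [RR]
  [11:8] rd=15 = r15
  [7:4] rs=1 = r1

r15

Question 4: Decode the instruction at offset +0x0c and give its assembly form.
add r3, r2

+0x0c: 20 f3 ⇒ word 0xf320 (little)
  op=0xf320>>12=0xf ⇒ add (RR)
  rd@[11:8]=0x3 ⇒ r3
  rs@[7:4]=0x2 ⇒ r2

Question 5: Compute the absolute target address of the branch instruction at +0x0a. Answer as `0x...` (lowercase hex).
0xbf4a

+0x0a: 02 b0 ⇒ word 0xb002 (little)
  top 4b → 0xb → bne [J]
  imm: (w>>0)&0xfff=0x2 → #2
  target = base 0xbf3c + off 0x0a + 2 + imm 2 = 0xbf4a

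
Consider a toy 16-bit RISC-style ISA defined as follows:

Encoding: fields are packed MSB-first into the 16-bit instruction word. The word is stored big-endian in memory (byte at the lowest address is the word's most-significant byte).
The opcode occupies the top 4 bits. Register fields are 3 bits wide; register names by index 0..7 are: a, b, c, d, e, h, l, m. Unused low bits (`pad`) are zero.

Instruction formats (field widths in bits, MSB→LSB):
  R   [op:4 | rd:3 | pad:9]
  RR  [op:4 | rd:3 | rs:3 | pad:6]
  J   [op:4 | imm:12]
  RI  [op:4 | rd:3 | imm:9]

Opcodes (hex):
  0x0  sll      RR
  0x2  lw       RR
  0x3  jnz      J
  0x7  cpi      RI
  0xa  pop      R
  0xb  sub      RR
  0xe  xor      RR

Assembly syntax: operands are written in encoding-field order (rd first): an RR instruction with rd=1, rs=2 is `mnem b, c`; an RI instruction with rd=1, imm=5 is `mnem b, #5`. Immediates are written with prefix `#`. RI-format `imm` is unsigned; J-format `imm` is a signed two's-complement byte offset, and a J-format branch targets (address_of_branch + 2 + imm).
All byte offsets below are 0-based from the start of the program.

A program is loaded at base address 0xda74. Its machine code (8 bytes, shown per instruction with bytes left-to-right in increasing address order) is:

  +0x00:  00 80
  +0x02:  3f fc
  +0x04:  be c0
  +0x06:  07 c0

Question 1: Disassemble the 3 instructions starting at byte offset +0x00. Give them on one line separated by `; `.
+0x00: 00 80 ⇒ word 0x0080 (big)
  op=0x0080>>12=0x0 ⇒ sll (RR)
  [11:9] rd=0 = a
  [8:6] rs=2 = c
+0x02: 3f fc ⇒ word 0x3ffc (big)
  op=0x3ffc>>12=0x3 ⇒ jnz (J)
  [11:0] imm=4092 (s12→-4) = #-4
+0x04: be c0 ⇒ word 0xbec0 (big)
  op=0xbec0>>12=0xb ⇒ sub (RR)
  [11:9] rd=7 = m
  [8:6] rs=3 = d

sll a, c; jnz #-4; sub m, d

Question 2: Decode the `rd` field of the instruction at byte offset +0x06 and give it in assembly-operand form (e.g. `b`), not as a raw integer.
[06] 07 c0 → 0x07c0
  op=0x07c0>>12=0x0 ⇒ sll (RR)
  rd: (w>>9)&0x7=0x3 → d
  rs: (w>>6)&0x7=0x7 → m

d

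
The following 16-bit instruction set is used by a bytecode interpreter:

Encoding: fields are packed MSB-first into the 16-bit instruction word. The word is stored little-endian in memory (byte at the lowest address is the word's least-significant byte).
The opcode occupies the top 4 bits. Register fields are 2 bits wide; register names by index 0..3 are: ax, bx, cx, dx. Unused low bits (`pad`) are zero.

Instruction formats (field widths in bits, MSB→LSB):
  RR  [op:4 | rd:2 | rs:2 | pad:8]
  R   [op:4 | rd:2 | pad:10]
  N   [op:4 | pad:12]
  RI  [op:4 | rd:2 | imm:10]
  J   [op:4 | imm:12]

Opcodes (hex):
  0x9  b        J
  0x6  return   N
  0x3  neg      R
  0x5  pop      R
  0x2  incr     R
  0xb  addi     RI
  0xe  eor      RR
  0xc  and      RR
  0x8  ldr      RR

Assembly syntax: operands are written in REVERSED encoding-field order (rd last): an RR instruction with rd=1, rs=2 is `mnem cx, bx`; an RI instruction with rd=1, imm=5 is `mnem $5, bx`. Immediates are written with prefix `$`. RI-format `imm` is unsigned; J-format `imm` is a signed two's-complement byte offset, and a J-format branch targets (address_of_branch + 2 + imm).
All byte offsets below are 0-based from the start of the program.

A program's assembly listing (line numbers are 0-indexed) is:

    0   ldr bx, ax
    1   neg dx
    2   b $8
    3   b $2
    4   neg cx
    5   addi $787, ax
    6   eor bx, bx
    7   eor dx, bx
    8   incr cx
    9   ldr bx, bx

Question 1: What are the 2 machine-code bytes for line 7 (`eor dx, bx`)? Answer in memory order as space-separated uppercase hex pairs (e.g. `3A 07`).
7. eor fields op=0xe:4|rd=1:2|rs=3:2|pad=0:8 → word e700h → 00 e7

00 E7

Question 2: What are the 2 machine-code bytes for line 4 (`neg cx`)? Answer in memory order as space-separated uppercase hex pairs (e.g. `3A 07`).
line 4 (neg): pack op=0x3:4|rd=2:2|pad=0:10 = 0x3800; little→ 00 38

00 38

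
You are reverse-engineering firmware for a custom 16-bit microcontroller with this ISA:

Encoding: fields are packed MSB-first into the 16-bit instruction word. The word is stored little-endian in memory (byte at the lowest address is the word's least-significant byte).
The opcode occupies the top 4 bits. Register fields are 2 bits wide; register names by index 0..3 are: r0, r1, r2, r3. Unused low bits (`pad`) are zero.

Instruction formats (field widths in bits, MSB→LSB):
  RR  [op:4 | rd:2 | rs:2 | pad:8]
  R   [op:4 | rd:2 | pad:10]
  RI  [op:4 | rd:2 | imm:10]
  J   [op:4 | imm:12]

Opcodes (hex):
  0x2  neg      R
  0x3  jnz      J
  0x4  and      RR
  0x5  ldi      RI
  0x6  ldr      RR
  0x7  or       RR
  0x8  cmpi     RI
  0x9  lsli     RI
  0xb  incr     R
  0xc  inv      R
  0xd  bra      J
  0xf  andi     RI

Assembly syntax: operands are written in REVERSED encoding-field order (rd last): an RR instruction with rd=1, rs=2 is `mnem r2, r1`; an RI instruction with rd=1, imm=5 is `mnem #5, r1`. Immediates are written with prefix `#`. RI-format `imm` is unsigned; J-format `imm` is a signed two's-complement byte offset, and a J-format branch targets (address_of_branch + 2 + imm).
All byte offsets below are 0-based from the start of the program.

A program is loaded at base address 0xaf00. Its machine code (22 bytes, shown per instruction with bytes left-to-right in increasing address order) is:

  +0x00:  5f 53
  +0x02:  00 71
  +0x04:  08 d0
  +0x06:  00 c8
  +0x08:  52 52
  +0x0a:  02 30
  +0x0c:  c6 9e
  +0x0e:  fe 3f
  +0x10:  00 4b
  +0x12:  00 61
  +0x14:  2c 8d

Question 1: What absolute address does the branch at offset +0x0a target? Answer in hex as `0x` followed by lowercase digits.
@+0a  little-endian(02 30) = 0x3002
  top 4b → 0x3 → jnz [J]
  imm@[11:0]=0x2 ⇒ #2
  target = base 0xaf00 + off 0x0a + 2 + imm 2 = 0xaf0e

0xaf0e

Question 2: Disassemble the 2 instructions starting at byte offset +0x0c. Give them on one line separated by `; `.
lsli #710, r3; jnz #-2

+0x0c: c6 9e ⇒ word 0x9ec6 (little)
  opcode bits[15:12]=0x9: lsli/RI
  rd@[11:10]=0x3 ⇒ r3
  imm@[9:0]=0x2c6 ⇒ #710
+0x0e: fe 3f ⇒ word 0x3ffe (little)
  opcode bits[15:12]=0x3: jnz/J
  imm@[11:0]=0xffe (s12→-2) ⇒ #-2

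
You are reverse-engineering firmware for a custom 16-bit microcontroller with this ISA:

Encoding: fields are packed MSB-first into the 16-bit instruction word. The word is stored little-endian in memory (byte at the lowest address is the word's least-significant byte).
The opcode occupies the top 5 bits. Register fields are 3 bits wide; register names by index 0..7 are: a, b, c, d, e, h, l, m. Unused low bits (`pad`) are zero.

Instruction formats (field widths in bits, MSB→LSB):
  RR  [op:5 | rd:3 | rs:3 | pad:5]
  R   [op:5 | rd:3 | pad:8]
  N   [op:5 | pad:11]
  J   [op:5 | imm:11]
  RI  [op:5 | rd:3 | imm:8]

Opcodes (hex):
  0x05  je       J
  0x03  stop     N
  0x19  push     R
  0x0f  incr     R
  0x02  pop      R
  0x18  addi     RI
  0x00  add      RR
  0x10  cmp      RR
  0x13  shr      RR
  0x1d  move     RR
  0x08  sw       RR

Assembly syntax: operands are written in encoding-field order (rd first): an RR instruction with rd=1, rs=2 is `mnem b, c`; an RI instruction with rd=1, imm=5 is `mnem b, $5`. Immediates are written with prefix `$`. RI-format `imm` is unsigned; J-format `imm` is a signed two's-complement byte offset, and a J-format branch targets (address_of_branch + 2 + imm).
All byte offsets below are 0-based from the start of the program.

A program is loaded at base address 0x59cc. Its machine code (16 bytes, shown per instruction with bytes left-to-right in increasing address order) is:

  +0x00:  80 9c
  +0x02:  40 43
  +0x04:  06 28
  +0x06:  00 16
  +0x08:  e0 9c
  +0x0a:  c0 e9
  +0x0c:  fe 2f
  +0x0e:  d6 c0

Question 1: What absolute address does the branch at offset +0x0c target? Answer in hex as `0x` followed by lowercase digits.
0x59d8

off 0x0c: read fe 2f as little → 0x2ffe
  top 5b → 0x5 → je [J]
  imm@[10:0]=0x7fe (s11→-2) ⇒ $-2
  target = base 0x59cc + off 0x0c + 2 + imm -2 = 0x59d8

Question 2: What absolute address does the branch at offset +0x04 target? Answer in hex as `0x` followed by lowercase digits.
0x59d8

off 0x04: read 06 28 as little → 0x2806
  opcode bits[15:11]=0x5: je/J
  imm: (w>>0)&0x7ff=0x6 → $6
  target = base 0x59cc + off 0x04 + 2 + imm 6 = 0x59d8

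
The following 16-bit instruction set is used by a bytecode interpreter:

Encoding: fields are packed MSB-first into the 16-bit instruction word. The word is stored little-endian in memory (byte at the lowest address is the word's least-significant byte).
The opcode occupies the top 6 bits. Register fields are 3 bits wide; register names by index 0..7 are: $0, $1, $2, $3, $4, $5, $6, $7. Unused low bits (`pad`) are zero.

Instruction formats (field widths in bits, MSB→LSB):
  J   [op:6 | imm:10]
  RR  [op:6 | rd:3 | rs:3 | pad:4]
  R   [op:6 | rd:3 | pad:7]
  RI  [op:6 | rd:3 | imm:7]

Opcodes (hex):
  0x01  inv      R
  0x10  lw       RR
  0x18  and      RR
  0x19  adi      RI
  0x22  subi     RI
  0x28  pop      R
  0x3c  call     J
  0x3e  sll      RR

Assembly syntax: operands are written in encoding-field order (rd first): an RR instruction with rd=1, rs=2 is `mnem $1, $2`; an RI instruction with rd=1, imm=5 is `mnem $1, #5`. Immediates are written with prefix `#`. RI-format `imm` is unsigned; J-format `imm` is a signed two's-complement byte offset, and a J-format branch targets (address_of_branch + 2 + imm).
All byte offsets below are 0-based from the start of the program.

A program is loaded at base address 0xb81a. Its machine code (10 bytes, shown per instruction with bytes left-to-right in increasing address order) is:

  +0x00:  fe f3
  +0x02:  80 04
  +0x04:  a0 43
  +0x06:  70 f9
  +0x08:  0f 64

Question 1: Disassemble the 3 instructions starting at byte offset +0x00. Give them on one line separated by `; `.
call #-2; inv $1; lw $7, $2

+0x00: fe f3 ⇒ word 0xf3fe (little)
  opcode bits[15:10]=0x3c: call/J
  [9:0] imm=1022 (s10→-2) = #-2
+0x02: 80 04 ⇒ word 0x0480 (little)
  opcode bits[15:10]=0x1: inv/R
  [9:7] rd=1 = $1
+0x04: a0 43 ⇒ word 0x43a0 (little)
  opcode bits[15:10]=0x10: lw/RR
  [9:7] rd=7 = $7
  [6:4] rs=2 = $2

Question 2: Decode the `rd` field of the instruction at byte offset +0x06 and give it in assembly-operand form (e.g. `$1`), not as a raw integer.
@+06  little-endian(70 f9) = 0xf970
  top 6b → 0x3e → sll [RR]
  [9:7] rd=2 = $2
  [6:4] rs=7 = $7

$2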